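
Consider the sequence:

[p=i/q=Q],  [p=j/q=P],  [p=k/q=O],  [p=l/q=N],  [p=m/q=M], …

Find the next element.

P: letters move forward 1 place in the alphabet; i, j, k, l, m → n.
For the q, letters move back 1 place in the alphabet: Q, P, O, N, M → L.
Combining the parts gives [p=n/q=L].

[p=n/q=L]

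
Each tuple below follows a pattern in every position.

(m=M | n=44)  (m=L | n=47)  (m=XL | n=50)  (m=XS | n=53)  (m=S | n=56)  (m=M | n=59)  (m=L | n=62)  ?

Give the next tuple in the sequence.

M goes M, L, XL, XS, S, M, L → XL (repeats M → L → XL → XS → S).
For the n, +3 each step: 44, 47, 50, 53, 56, 59, 62 → 65.
Putting it together: (m=XL | n=65).

(m=XL | n=65)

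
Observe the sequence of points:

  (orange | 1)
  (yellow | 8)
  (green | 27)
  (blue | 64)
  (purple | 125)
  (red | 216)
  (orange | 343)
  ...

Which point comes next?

(yellow | 512)

Colour goes orange, yellow, green, blue, purple, red, orange → yellow (repeats orange → yellow → green → blue → purple → red).
Second coordinate goes 1, 8, 27, 64, 125, 216, 343 → 512 (perfect cubes: 1³, 2³, 3³, …).
Combining the parts gives (yellow | 512).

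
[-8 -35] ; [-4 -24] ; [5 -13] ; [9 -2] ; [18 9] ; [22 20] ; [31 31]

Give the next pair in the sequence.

[35 42]

First entry: alternating steps +4, +9, +4, +9, …; -8, -4, 5, 9, 18, 22, 31 → 35.
Second entry: +11 each step; -35, -24, -13, -2, 9, 20, 31 → 42.
Combining the parts gives [35 42].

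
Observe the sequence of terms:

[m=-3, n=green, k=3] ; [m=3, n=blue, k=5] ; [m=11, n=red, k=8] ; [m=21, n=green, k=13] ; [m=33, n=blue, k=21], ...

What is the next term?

M: differences are 6, 8, 10, … (increasing by 2 each time); -3, 3, 11, 21, 33 → 47.
N: repeats green → blue → red; green, blue, red, green, blue → red.
K: each term is the sum of the two before it, so 3, 5, 8, 13, 21 → 34.
Combining the parts gives [m=47, n=red, k=34].

[m=47, n=red, k=34]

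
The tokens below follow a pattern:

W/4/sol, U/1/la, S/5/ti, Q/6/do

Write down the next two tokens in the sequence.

For the letter, letters move back 2 places in the alphabet: W, U, S, Q → O → M.
Second component: each term is the sum of the two before it; 4, 1, 5, 6 → 11 → 17.
Note: sol, la, ti, do → re → mi (runs through the solfège scale do→ti).
So the next two tokens are O/11/re and M/17/mi.

O/11/re then M/17/mi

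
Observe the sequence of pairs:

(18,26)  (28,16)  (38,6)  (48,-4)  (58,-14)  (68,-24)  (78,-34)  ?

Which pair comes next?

(88,-44)

First coordinate: +10 each step; 18, 28, 38, 48, 58, 68, 78 → 88.
Second coordinate: 26, 16, 6, -4, -14, -24, -34 → -44 (together with the first coordinate always sums to 44).
So the next pair is (88,-44).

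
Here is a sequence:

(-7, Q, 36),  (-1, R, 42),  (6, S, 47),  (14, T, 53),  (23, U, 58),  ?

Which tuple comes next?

(33, V, 64)

First slot: -7, -1, 6, 14, 23 → 33 (differences are 6, 7, 8, … (increasing by 1 each time)).
For the letter, letters move forward 1 place in the alphabet: Q, R, S, T, U → V.
Third slot: 36, 42, 47, 53, 58 → 64 (alternating steps +6, +5, +6, +5, …).
Putting it together: (33, V, 64).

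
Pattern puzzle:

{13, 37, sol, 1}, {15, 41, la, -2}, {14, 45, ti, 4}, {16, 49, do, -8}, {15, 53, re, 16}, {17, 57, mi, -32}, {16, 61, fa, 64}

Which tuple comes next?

{18, 65, sol, -128}

First part — alternating steps +2, −1, +2, −1, …: 13, 15, 14, 16, 15, 17, 16 → 18.
For the second part, +4 each step: 37, 41, 45, 49, 53, 57, 61 → 65.
Note: runs through the solfège scale do→ti; sol, la, ti, do, re, mi, fa → sol.
For the fourth part, ×(-2) each step: 1, -2, 4, -8, 16, -32, 64 → -128.
So the next tuple is {18, 65, sol, -128}.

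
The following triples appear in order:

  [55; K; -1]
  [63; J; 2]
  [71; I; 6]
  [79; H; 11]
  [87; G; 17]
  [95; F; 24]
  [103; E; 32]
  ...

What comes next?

For the first part, +8 each step: 55, 63, 71, 79, 87, 95, 103 → 111.
Letter: letters move back 1 place in the alphabet; K, J, I, H, G, F, E → D.
Third part goes -1, 2, 6, 11, 17, 24, 32 → 41 (differences are 3, 4, 5, … (increasing by 1 each time)).
So the next triple is [111; D; 41].

[111; D; 41]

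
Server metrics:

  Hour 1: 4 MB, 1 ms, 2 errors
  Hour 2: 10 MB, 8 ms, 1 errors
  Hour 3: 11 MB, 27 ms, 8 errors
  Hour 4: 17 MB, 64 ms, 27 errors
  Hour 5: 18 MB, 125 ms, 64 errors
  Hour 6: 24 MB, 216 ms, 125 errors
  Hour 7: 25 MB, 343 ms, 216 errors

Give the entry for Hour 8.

31 MB, 512 ms, 343 errors

MB — alternating steps +6, +1, +6, +1, …: 4, 10, 11, 17, 18, 24, 25 → 31.
Ms goes 1, 8, 27, 64, 125, 216, 343 → 512 (perfect cubes: 1³, 2³, 3³, …).
Errors — always the previous value of the ms: 2, 1, 8, 27, 64, 125, 216 → 343.
Combining the parts gives 31 MB, 512 ms, 343 errors.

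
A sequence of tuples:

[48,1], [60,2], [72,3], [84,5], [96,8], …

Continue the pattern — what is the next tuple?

First entry: 48, 60, 72, 84, 96 → 108 (+12 each step).
Second entry: each term is the sum of the two before it; 1, 2, 3, 5, 8 → 13.
Combining the parts gives [108,13].

[108,13]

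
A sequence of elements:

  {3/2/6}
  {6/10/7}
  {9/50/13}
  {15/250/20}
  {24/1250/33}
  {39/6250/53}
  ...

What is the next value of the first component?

First component: each term is the sum of the two before it, so 3, 6, 9, 15, 24, 39 → 63.

63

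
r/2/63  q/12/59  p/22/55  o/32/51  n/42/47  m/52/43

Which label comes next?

l/62/39

Letter: r, q, p, o, n, m → l (letters move back 1 place in the alphabet).
Second component: +10 each step; 2, 12, 22, 32, 42, 52 → 62.
Third component — −4 each step: 63, 59, 55, 51, 47, 43 → 39.
Putting it together: l/62/39.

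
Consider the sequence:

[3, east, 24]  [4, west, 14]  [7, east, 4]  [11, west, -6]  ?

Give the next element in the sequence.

[18, east, -16]

First part: each term is the sum of the two before it, so 3, 4, 7, 11 → 18.
Direction: east, west, east, west → east (alternates east ↔ west).
Third part goes 24, 14, 4, -6 → -16 (−10 each step).
Putting it together: [18, east, -16].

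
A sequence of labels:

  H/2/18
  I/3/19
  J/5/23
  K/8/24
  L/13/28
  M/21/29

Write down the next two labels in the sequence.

N/34/33, O/55/34

For the letter, letters move forward 1 place in the alphabet: H, I, J, K, L, M → N → O.
For the second component, each term is the sum of the two before it: 2, 3, 5, 8, 13, 21 → 34 → 55.
Third component: 18, 19, 23, 24, 28, 29 → 33 → 34 (alternating steps +1, +4, +1, +4, …).
So the next two labels are N/34/33 and O/55/34.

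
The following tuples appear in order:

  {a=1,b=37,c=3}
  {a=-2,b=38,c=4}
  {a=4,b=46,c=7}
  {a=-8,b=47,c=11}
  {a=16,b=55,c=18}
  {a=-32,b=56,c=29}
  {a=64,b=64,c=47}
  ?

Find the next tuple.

A: ×(-2) each step; 1, -2, 4, -8, 16, -32, 64 → -128.
B goes 37, 38, 46, 47, 55, 56, 64 → 65 (alternating steps +1, +8, +1, +8, …).
C goes 3, 4, 7, 11, 18, 29, 47 → 76 (each term is the sum of the two before it).
Putting it together: {a=-128,b=65,c=76}.

{a=-128,b=65,c=76}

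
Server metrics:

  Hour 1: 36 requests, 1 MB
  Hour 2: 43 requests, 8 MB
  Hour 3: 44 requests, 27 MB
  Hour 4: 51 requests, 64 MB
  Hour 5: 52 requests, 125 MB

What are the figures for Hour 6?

Requests: 36, 43, 44, 51, 52 → 59 (alternating steps +7, +1, +7, +1, …).
MB goes 1, 8, 27, 64, 125 → 216 (perfect cubes: 1³, 2³, 3³, …).
Putting it together: 59 requests, 216 MB.

59 requests, 216 MB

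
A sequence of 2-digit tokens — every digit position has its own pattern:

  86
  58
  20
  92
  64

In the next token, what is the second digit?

6

Second digit: +2 each step, mod 10, so 6, 8, 0, 2, 4 → 6.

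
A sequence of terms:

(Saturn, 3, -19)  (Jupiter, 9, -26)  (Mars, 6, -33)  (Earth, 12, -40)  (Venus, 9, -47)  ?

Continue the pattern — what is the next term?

For the planet, runs backward through the planets Mercury→Neptune: Saturn, Jupiter, Mars, Earth, Venus → Mercury.
Second part goes 3, 9, 6, 12, 9 → 15 (alternating steps +6, −3, +6, −3, …).
Third part: -19, -26, -33, -40, -47 → -54 (−7 each step).
So the next term is (Mercury, 15, -54).

(Mercury, 15, -54)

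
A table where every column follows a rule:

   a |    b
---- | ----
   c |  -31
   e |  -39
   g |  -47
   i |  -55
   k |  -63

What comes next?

Column a: letters move forward 2 places in the alphabet, so c, e, g, i, k → m.
Column b goes -31, -39, -47, -55, -63 → -71 (−8 each step).
So the next row is m  -71.

m  -71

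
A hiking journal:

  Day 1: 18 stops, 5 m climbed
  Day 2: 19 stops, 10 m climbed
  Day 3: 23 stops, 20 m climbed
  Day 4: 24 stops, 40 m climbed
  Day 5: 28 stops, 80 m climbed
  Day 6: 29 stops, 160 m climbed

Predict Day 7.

33 stops, 320 m climbed

Stops — alternating steps +1, +4, +1, +4, …: 18, 19, 23, 24, 28, 29 → 33.
M climbed — ×2 each step: 5, 10, 20, 40, 80, 160 → 320.
So the next record is 33 stops, 320 m climbed.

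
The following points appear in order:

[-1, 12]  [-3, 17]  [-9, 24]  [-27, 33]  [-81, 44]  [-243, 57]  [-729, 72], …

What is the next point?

For the first value, ×3 each step: -1, -3, -9, -27, -81, -243, -729 → -2187.
Second value — differences are 5, 7, 9, … (increasing by 2 each time): 12, 17, 24, 33, 44, 57, 72 → 89.
Putting it together: [-2187, 89].

[-2187, 89]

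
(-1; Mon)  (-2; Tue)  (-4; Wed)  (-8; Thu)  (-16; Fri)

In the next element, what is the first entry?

-32

First entry goes -1, -2, -4, -8, -16 → -32 (×2 each step).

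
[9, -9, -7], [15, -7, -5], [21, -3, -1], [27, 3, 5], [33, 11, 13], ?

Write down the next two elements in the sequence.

[39, 21, 23], [45, 33, 35]

First entry: +6 each step, so 9, 15, 21, 27, 33 → 39 → 45.
Second entry: differences are 2, 4, 6, … (increasing by 2 each time); -9, -7, -3, 3, 11 → 21 → 33.
Third entry: differences are 2, 4, 6, … (increasing by 2 each time), so -7, -5, -1, 5, 13 → 23 → 35.
Putting the parts together: [39, 21, 23] and then [45, 33, 35].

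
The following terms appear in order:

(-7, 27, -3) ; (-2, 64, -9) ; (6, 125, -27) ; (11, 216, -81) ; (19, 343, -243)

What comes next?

(24, 512, -729)

First coordinate goes -7, -2, 6, 11, 19 → 24 (alternating steps +5, +8, +5, +8, …).
Second coordinate: 27, 64, 125, 216, 343 → 512 (perfect cubes: 3³, 4³, 5³, …).
Third coordinate: ×3 each step; -3, -9, -27, -81, -243 → -729.
Putting it together: (24, 512, -729).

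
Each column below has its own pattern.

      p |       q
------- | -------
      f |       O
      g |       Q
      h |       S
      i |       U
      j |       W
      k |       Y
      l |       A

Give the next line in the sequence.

m  C

Column p: f, g, h, i, j, k, l → m (letters move forward 1 place in the alphabet).
For the column q, letters move forward 2 places in the alphabet, wrapping Z→A: O, Q, S, U, W, Y, A → C.
Combining the parts gives m  C.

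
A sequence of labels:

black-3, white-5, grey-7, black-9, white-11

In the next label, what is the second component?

For the second component, +2 each step: 3, 5, 7, 9, 11 → 13.

13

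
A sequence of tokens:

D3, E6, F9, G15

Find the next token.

H24

Letter goes D, E, F, G → H (letters move forward 1 place in the alphabet).
For the second component, each term is the sum of the two before it: 3, 6, 9, 15 → 24.
Combining the parts gives H24.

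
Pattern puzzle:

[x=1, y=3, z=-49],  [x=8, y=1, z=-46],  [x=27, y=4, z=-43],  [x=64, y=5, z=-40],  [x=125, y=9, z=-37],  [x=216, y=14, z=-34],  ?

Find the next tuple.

For the x, perfect cubes: 1³, 2³, 3³, …: 1, 8, 27, 64, 125, 216 → 343.
Y: each term is the sum of the two before it; 3, 1, 4, 5, 9, 14 → 23.
For the z, +3 each step: -49, -46, -43, -40, -37, -34 → -31.
Putting it together: [x=343, y=23, z=-31].

[x=343, y=23, z=-31]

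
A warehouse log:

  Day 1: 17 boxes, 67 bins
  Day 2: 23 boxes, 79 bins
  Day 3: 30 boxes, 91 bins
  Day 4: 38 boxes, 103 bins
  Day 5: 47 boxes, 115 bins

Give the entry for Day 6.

Boxes: differences are 6, 7, 8, … (increasing by 1 each time); 17, 23, 30, 38, 47 → 57.
For the bins, +12 each step: 67, 79, 91, 103, 115 → 127.
Combining the parts gives 57 boxes, 127 bins.

57 boxes, 127 bins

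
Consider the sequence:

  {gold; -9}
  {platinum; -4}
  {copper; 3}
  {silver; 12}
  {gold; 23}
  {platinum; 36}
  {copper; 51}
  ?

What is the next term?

Metal — repeats gold → platinum → copper → silver: gold, platinum, copper, silver, gold, platinum, copper → silver.
For the second value, differences are 5, 7, 9, … (increasing by 2 each time): -9, -4, 3, 12, 23, 36, 51 → 68.
Combining the parts gives {silver; 68}.

{silver; 68}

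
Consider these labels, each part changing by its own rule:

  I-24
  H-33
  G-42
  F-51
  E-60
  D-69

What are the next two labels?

Letter: letters move back 1 place in the alphabet; I, H, G, F, E, D → C → B.
Second component: +9 each step; 24, 33, 42, 51, 60, 69 → 78 → 87.
Putting the parts together: C-78 and then B-87.

C-78, B-87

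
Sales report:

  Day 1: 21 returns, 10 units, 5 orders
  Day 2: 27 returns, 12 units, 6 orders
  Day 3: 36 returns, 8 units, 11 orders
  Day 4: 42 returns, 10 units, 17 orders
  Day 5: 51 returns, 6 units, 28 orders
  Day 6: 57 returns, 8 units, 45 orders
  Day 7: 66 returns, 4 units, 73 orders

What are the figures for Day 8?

72 returns, 6 units, 118 orders

For the returns, alternating steps +6, +9, +6, +9, …: 21, 27, 36, 42, 51, 57, 66 → 72.
Units — alternating steps +2, −4, +2, −4, …: 10, 12, 8, 10, 6, 8, 4 → 6.
Orders: each term is the sum of the two before it; 5, 6, 11, 17, 28, 45, 73 → 118.
Putting it together: 72 returns, 6 units, 118 orders.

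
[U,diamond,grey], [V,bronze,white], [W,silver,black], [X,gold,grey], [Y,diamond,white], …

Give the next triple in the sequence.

[Z,bronze,black]

Letter: letters move forward 1 place in the alphabet, so U, V, W, X, Y → Z.
Rank: diamond, bronze, silver, gold, diamond → bronze (repeats diamond → bronze → silver → gold).
For the shade, repeats grey → white → black: grey, white, black, grey, white → black.
So the next triple is [Z,bronze,black].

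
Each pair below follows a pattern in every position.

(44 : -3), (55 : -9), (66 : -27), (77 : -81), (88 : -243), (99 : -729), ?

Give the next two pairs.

For the first coordinate, +11 each step: 44, 55, 66, 77, 88, 99 → 110 → 121.
Second coordinate — ×3 each step: -3, -9, -27, -81, -243, -729 → -2187 → -6561.
Putting the parts together: (110 : -2187) and then (121 : -6561).

(110 : -2187), (121 : -6561)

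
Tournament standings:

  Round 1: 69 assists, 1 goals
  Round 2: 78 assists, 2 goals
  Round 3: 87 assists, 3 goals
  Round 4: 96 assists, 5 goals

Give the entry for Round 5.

Assists: +9 each step, so 69, 78, 87, 96 → 105.
Goals — each term is the sum of the two before it: 1, 2, 3, 5 → 8.
Putting it together: 105 assists, 8 goals.

105 assists, 8 goals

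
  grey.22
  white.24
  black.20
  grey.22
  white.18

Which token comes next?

black.20

Shade: repeats grey → white → black, so grey, white, black, grey, white → black.
Second component: alternating steps +2, −4, +2, −4, …, so 22, 24, 20, 22, 18 → 20.
So the next token is black.20.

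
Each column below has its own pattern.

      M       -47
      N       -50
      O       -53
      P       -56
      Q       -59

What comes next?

R  -62

For the letter, letters move forward 1 place in the alphabet: M, N, O, P, Q → R.
Second component: -47, -50, -53, -56, -59 → -62 (−3 each step).
Putting it together: R  -62.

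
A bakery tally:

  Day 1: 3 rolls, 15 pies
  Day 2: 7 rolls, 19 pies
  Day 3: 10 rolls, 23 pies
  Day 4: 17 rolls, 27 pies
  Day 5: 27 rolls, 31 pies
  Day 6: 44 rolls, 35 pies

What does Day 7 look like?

Rolls — each term is the sum of the two before it: 3, 7, 10, 17, 27, 44 → 71.
Pies: 15, 19, 23, 27, 31, 35 → 39 (+4 each step).
Combining the parts gives 71 rolls, 39 pies.

71 rolls, 39 pies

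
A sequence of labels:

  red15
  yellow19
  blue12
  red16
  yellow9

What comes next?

Colour: repeats red → yellow → blue, so red, yellow, blue, red, yellow → blue.
Second component goes 15, 19, 12, 16, 9 → 13 (alternating steps +4, −7, +4, −7, …).
So the next label is blue13.

blue13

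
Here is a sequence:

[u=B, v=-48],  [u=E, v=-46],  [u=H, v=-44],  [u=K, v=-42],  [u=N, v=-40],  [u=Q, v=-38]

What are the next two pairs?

U: B, E, H, K, N, Q → T → W (letters move forward 3 places in the alphabet).
V — +2 each step: -48, -46, -44, -42, -40, -38 → -36 → -34.
Putting the parts together: [u=T, v=-36] and then [u=W, v=-34].

[u=T, v=-36], [u=W, v=-34]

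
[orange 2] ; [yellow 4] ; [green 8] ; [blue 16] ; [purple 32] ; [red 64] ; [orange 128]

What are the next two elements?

[yellow 256], [green 512]

For the colour, repeats orange → yellow → green → blue → purple → red: orange, yellow, green, blue, purple, red, orange → yellow → green.
Second slot — ×2 each step: 2, 4, 8, 16, 32, 64, 128 → 256 → 512.
So the next two elements are [yellow 256] and [green 512].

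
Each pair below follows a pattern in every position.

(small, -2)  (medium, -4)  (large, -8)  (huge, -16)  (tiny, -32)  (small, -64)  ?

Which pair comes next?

(medium, -128)

Size: repeats small → medium → large → huge → tiny; small, medium, large, huge, tiny, small → medium.
Second entry: ×2 each step; -2, -4, -8, -16, -32, -64 → -128.
Combining the parts gives (medium, -128).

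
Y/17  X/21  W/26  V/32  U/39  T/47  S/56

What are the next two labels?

Letter goes Y, X, W, V, U, T, S → R → Q (letters move back 1 place in the alphabet).
Second component: differences are 4, 5, 6, … (increasing by 1 each time); 17, 21, 26, 32, 39, 47, 56 → 66 → 77.
Putting the parts together: R/66 and then Q/77.

R/66, Q/77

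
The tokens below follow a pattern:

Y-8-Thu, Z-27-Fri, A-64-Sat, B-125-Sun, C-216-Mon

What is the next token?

D-343-Tue

For the letter, letters move forward 1 place in the alphabet, wrapping Z→A: Y, Z, A, B, C → D.
Second component: perfect cubes: 2³, 3³, 4³, …; 8, 27, 64, 125, 216 → 343.
Day: runs through the weekdays Mon→Sun, so Thu, Fri, Sat, Sun, Mon → Tue.
Putting it together: D-343-Tue.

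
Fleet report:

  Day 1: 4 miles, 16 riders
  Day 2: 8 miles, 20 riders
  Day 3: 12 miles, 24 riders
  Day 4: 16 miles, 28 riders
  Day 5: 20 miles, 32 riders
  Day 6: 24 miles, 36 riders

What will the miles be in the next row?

28

Miles — +4 each step: 4, 8, 12, 16, 20, 24 → 28.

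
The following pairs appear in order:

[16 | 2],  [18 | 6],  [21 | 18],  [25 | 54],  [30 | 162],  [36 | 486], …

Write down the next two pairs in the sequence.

First slot — differences are 2, 3, 4, … (increasing by 1 each time): 16, 18, 21, 25, 30, 36 → 43 → 51.
Second slot goes 2, 6, 18, 54, 162, 486 → 1458 → 4374 (×3 each step).
So the next two pairs are [43 | 1458] and [51 | 4374].

[43 | 1458], [51 | 4374]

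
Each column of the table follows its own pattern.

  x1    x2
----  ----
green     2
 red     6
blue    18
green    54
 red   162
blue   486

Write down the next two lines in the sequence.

green  1458; red  4374

Column x1: repeats green → red → blue, so green, red, blue, green, red, blue → green → red.
Column x2: ×3 each step, so 2, 6, 18, 54, 162, 486 → 1458 → 4374.
Putting the parts together: green  1458 and then red  4374.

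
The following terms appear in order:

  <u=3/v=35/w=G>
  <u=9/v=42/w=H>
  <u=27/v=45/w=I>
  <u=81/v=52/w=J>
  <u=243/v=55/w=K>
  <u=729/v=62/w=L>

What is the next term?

<u=2187/v=65/w=M>

U: ×3 each step, so 3, 9, 27, 81, 243, 729 → 2187.
V: alternating steps +7, +3, +7, +3, …, so 35, 42, 45, 52, 55, 62 → 65.
W: letters move forward 1 place in the alphabet, so G, H, I, J, K, L → M.
So the next term is <u=2187/v=65/w=M>.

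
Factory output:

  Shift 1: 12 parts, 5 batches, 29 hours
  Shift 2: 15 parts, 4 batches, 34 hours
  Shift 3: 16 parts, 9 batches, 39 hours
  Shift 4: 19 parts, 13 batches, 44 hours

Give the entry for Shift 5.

20 parts, 22 batches, 49 hours

Parts: 12, 15, 16, 19 → 20 (alternating steps +3, +1, +3, +1, …).
Batches — each term is the sum of the two before it: 5, 4, 9, 13 → 22.
Hours: +5 each step, so 29, 34, 39, 44 → 49.
Putting it together: 20 parts, 22 batches, 49 hours.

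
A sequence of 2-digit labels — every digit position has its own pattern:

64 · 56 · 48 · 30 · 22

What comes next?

14

First digit: −1 each step, mod 10, so 6, 5, 4, 3, 2 → 1.
Second digit goes 4, 6, 8, 0, 2 → 4 (+2 each step, mod 10).
Putting it together: 14.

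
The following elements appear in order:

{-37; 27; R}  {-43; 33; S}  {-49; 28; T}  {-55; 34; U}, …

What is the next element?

For the first entry, −6 each step: -37, -43, -49, -55 → -61.
Second entry: 27, 33, 28, 34 → 29 (alternating steps +6, −5, +6, −5, …).
Letter: letters move forward 1 place in the alphabet; R, S, T, U → V.
Combining the parts gives {-61; 29; V}.

{-61; 29; V}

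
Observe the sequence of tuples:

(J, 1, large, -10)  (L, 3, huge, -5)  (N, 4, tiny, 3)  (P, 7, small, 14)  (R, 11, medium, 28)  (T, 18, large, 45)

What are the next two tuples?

For the letter, letters move forward 2 places in the alphabet: J, L, N, P, R, T → V → X.
Second part: each term is the sum of the two before it, so 1, 3, 4, 7, 11, 18 → 29 → 47.
Size: repeats large → huge → tiny → small → medium, so large, huge, tiny, small, medium, large → huge → tiny.
Fourth part: -10, -5, 3, 14, 28, 45 → 65 → 88 (differences are 5, 8, 11, … (increasing by 3 each time)).
So the next two tuples are (V, 29, huge, 65) and (X, 47, tiny, 88).

(V, 29, huge, 65), (X, 47, tiny, 88)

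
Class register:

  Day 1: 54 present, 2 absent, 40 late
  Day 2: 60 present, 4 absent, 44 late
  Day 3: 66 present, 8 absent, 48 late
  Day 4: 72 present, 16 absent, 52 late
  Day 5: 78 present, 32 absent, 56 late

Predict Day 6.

For the present, +6 each step: 54, 60, 66, 72, 78 → 84.
Absent: 2, 4, 8, 16, 32 → 64 (×2 each step).
Late: +4 each step, so 40, 44, 48, 52, 56 → 60.
Combining the parts gives 84 present, 64 absent, 60 late.

84 present, 64 absent, 60 late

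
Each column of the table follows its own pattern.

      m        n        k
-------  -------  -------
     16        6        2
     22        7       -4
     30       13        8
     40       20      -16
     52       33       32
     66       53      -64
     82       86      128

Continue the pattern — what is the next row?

100  139  -256

Column m — differences are 6, 8, 10, … (increasing by 2 each time): 16, 22, 30, 40, 52, 66, 82 → 100.
Column n: each term is the sum of the two before it, so 6, 7, 13, 20, 33, 53, 86 → 139.
Column k: 2, -4, 8, -16, 32, -64, 128 → -256 (×(-2) each step).
Putting it together: 100  139  -256.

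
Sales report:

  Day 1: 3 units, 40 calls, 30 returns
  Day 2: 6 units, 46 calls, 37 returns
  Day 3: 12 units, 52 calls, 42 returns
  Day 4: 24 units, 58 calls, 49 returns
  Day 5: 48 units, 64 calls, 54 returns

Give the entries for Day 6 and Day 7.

96 units, 70 calls, 61 returns; 192 units, 76 calls, 66 returns

Units: ×2 each step, so 3, 6, 12, 24, 48 → 96 → 192.
Calls — +6 each step: 40, 46, 52, 58, 64 → 70 → 76.
Returns — alternating steps +7, +5, +7, +5, …: 30, 37, 42, 49, 54 → 61 → 66.
Putting the parts together: 96 units, 70 calls, 61 returns and then 192 units, 76 calls, 66 returns.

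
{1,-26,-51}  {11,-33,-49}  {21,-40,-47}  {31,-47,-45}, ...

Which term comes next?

{41,-54,-43}

First slot — +10 each step: 1, 11, 21, 31 → 41.
Second slot goes -26, -33, -40, -47 → -54 (−7 each step).
Third slot: +2 each step, so -51, -49, -47, -45 → -43.
Combining the parts gives {41,-54,-43}.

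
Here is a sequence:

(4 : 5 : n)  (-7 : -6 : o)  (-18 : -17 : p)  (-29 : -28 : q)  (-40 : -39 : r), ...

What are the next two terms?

First slot: 4, -7, -18, -29, -40 → -51 → -62 (−11 each step).
Second slot — always 1 more than the first slot: 5, -6, -17, -28, -39 → -50 → -61.
Letter goes n, o, p, q, r → s → t (letters move forward 1 place in the alphabet).
Putting the parts together: (-51 : -50 : s) and then (-62 : -61 : t).

(-51 : -50 : s), (-62 : -61 : t)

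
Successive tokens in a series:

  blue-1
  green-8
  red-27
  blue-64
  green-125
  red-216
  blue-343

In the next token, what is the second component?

Colour: repeats blue → green → red; blue, green, red, blue, green, red, blue → green.
Second component: perfect cubes: 1³, 2³, 3³, …; 1, 8, 27, 64, 125, 216, 343 → 512.

512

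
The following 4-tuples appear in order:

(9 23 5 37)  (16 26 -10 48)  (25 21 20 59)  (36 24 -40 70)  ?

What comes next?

(49 19 80 81)

First component: 9, 16, 25, 36 → 49 (perfect squares: 3², 4², 5², …).
Second component goes 23, 26, 21, 24 → 19 (alternating steps +3, −5, +3, −5, …).
Third component: ×(-2) each step; 5, -10, 20, -40 → 80.
Fourth component: +11 each step; 37, 48, 59, 70 → 81.
So the next 4-tuple is (49 19 80 81).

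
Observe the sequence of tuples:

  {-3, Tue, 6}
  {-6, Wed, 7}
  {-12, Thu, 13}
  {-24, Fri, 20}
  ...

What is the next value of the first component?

-48

For the first component, ×2 each step: -3, -6, -12, -24 → -48.
Day: runs through the weekdays Mon→Sun, so Tue, Wed, Thu, Fri → Sat.
Third component: 6, 7, 13, 20 → 33 (each term is the sum of the two before it).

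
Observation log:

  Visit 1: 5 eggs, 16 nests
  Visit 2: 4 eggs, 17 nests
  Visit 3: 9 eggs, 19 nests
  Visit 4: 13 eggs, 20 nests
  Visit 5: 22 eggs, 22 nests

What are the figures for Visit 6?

35 eggs, 23 nests

Eggs: each term is the sum of the two before it, so 5, 4, 9, 13, 22 → 35.
For the nests, alternating steps +1, +2, +1, +2, …: 16, 17, 19, 20, 22 → 23.
Combining the parts gives 35 eggs, 23 nests.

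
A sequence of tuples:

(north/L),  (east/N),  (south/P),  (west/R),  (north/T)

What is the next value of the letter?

Direction goes north, east, south, west, north → east (repeats north → east → south → west).
Letter: letters move forward 2 places in the alphabet; L, N, P, R, T → V.

V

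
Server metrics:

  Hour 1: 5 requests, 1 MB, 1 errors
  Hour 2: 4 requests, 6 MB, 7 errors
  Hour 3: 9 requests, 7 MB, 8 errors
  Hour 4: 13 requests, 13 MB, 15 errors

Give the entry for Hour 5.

22 requests, 20 MB, 23 errors

Requests: each term is the sum of the two before it; 5, 4, 9, 13 → 22.
MB — each term is the sum of the two before it: 1, 6, 7, 13 → 20.
Errors: each term is the sum of the two before it; 1, 7, 8, 15 → 23.
Putting it together: 22 requests, 20 MB, 23 errors.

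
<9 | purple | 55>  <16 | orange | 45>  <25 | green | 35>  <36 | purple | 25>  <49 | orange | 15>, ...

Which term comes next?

<64 | green | 5>

First part: perfect squares: 3², 4², 5², …; 9, 16, 25, 36, 49 → 64.
For the colour, repeats purple → orange → green: purple, orange, green, purple, orange → green.
Third part — −10 each step: 55, 45, 35, 25, 15 → 5.
Combining the parts gives <64 | green | 5>.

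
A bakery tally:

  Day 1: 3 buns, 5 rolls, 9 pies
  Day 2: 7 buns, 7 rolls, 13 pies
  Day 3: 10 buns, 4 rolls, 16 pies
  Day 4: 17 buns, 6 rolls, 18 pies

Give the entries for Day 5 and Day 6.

Buns — each term is the sum of the two before it: 3, 7, 10, 17 → 27 → 44.
For the rolls, alternating steps +2, −3, +2, −3, …: 5, 7, 4, 6 → 3 → 5.
Pies: differences are 4, 3, 2, … (decreasing by 1 each time), so 9, 13, 16, 18 → 19 → 19.
So the next two rows are 27 buns, 3 rolls, 19 pies and 44 buns, 5 rolls, 19 pies.

27 buns, 3 rolls, 19 pies; 44 buns, 5 rolls, 19 pies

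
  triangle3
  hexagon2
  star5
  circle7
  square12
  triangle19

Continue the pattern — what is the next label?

Shape: repeats triangle → hexagon → star → circle → square, so triangle, hexagon, star, circle, square, triangle → hexagon.
Second component: 3, 2, 5, 7, 12, 19 → 31 (each term is the sum of the two before it).
Combining the parts gives hexagon31.

hexagon31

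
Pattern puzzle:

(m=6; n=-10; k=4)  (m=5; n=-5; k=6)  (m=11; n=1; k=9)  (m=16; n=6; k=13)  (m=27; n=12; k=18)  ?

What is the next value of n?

N: alternating steps +5, +6, +5, +6, …; -10, -5, 1, 6, 12 → 17.

17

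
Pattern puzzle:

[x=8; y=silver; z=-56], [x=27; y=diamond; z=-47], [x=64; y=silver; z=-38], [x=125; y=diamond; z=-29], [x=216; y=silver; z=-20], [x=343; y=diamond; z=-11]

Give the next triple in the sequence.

[x=512; y=silver; z=-2]

X — perfect cubes: 2³, 3³, 4³, …: 8, 27, 64, 125, 216, 343 → 512.
For the y, alternates silver ↔ diamond: silver, diamond, silver, diamond, silver, diamond → silver.
Z — +9 each step: -56, -47, -38, -29, -20, -11 → -2.
Combining the parts gives [x=512; y=silver; z=-2].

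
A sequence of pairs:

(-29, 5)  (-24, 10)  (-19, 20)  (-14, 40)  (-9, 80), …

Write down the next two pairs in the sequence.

First coordinate: -29, -24, -19, -14, -9 → -4 → 1 (+5 each step).
Second coordinate — ×2 each step: 5, 10, 20, 40, 80 → 160 → 320.
Putting the parts together: (-4, 160) and then (1, 320).

(-4, 160), (1, 320)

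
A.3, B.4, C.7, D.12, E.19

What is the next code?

F.28

Letter — letters move forward 1 place in the alphabet: A, B, C, D, E → F.
Second component: differences are 1, 3, 5, … (increasing by 2 each time); 3, 4, 7, 12, 19 → 28.
So the next code is F.28.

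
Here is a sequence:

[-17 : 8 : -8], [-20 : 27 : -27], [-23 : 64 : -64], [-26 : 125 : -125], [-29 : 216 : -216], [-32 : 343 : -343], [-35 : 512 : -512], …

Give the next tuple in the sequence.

[-38 : 729 : -729]

First coordinate goes -17, -20, -23, -26, -29, -32, -35 → -38 (−3 each step).
Second coordinate: perfect cubes: 2³, 3³, 4³, …, so 8, 27, 64, 125, 216, 343, 512 → 729.
For the third coordinate, always the negative of the second coordinate: -8, -27, -64, -125, -216, -343, -512 → -729.
So the next tuple is [-38 : 729 : -729].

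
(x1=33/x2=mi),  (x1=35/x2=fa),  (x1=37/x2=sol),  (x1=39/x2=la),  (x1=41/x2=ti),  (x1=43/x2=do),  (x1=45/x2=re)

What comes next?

X1: 33, 35, 37, 39, 41, 43, 45 → 47 (+2 each step).
X2: runs through the solfège scale do→ti; mi, fa, sol, la, ti, do, re → mi.
Combining the parts gives (x1=47/x2=mi).

(x1=47/x2=mi)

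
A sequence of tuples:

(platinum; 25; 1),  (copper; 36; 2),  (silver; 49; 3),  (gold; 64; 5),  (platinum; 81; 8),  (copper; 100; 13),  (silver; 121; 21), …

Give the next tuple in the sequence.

Metal goes platinum, copper, silver, gold, platinum, copper, silver → gold (repeats platinum → copper → silver → gold).
For the second part, perfect squares: 5², 6², 7², …: 25, 36, 49, 64, 81, 100, 121 → 144.
Third part: each term is the sum of the two before it; 1, 2, 3, 5, 8, 13, 21 → 34.
So the next tuple is (gold; 144; 34).

(gold; 144; 34)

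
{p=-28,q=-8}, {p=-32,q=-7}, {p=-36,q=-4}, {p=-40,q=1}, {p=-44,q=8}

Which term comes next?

P — −4 each step: -28, -32, -36, -40, -44 → -48.
Q: -8, -7, -4, 1, 8 → 17 (differences are 1, 3, 5, … (increasing by 2 each time)).
So the next term is {p=-48,q=17}.

{p=-48,q=17}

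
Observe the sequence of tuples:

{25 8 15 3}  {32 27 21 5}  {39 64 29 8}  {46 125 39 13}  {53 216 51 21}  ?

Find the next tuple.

First component: +7 each step, so 25, 32, 39, 46, 53 → 60.
Second component — perfect cubes: 2³, 3³, 4³, …: 8, 27, 64, 125, 216 → 343.
Third component: differences are 6, 8, 10, … (increasing by 2 each time); 15, 21, 29, 39, 51 → 65.
Fourth component — each term is the sum of the two before it: 3, 5, 8, 13, 21 → 34.
So the next tuple is {60 343 65 34}.

{60 343 65 34}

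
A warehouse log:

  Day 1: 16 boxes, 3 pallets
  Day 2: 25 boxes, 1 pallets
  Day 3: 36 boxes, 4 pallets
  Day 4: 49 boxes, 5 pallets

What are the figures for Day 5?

64 boxes, 9 pallets

Boxes: perfect squares: 4², 5², 6², …; 16, 25, 36, 49 → 64.
Pallets goes 3, 1, 4, 5 → 9 (each term is the sum of the two before it).
So the next row is 64 boxes, 9 pallets.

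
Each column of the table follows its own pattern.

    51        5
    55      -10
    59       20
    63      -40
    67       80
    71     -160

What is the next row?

First component — +4 each step: 51, 55, 59, 63, 67, 71 → 75.
Second component — ×(-2) each step: 5, -10, 20, -40, 80, -160 → 320.
Putting it together: 75  320.

75  320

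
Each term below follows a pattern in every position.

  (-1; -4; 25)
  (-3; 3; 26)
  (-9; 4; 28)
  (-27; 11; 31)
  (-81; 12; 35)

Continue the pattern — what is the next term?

(-243; 19; 40)

First coordinate goes -1, -3, -9, -27, -81 → -243 (×3 each step).
Second coordinate goes -4, 3, 4, 11, 12 → 19 (alternating steps +7, +1, +7, +1, …).
Third coordinate: 25, 26, 28, 31, 35 → 40 (differences are 1, 2, 3, … (increasing by 1 each time)).
So the next term is (-243; 19; 40).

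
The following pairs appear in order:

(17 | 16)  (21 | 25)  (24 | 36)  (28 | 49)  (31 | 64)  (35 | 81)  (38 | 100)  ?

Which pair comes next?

For the first value, alternating steps +4, +3, +4, +3, …: 17, 21, 24, 28, 31, 35, 38 → 42.
For the second value, perfect squares: 4², 5², 6², …: 16, 25, 36, 49, 64, 81, 100 → 121.
Putting it together: (42 | 121).

(42 | 121)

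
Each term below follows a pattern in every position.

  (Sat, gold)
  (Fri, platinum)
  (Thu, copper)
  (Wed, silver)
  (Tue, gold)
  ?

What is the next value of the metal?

Metal: repeats gold → platinum → copper → silver, so gold, platinum, copper, silver, gold → platinum.

platinum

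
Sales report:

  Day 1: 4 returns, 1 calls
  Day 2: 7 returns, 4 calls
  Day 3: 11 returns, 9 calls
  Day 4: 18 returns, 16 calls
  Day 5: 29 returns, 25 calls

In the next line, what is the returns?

Returns — each term is the sum of the two before it: 4, 7, 11, 18, 29 → 47.

47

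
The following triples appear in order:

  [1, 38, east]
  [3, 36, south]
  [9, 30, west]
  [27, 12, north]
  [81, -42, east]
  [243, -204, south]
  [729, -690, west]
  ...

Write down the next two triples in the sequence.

First slot goes 1, 3, 9, 27, 81, 243, 729 → 2187 → 6561 (×3 each step).
For the second slot, together with the first slot always sums to 39: 38, 36, 30, 12, -42, -204, -690 → -2148 → -6522.
Direction: repeats east → south → west → north, so east, south, west, north, east, south, west → north → east.
So the next two triples are [2187, -2148, north] and [6561, -6522, east].

[2187, -2148, north], [6561, -6522, east]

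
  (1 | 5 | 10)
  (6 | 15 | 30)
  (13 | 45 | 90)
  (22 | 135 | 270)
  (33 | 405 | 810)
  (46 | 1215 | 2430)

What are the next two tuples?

(61 | 3645 | 7290), (78 | 10935 | 21870)

First value: 1, 6, 13, 22, 33, 46 → 61 → 78 (differences are 5, 7, 9, … (increasing by 2 each time)).
Second value: ×3 each step, so 5, 15, 45, 135, 405, 1215 → 3645 → 10935.
Third value: 10, 30, 90, 270, 810, 2430 → 7290 → 21870 (always 2 × the second value).
So the next two tuples are (61 | 3645 | 7290) and (78 | 10935 | 21870).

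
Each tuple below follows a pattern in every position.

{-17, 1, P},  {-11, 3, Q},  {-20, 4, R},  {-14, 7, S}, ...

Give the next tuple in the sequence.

{-23, 11, T}

For the first part, alternating steps +6, −9, +6, −9, …: -17, -11, -20, -14 → -23.
Second part goes 1, 3, 4, 7 → 11 (each term is the sum of the two before it).
Letter goes P, Q, R, S → T (letters move forward 1 place in the alphabet).
Putting it together: {-23, 11, T}.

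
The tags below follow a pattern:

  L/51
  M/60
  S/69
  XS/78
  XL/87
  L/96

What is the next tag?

For the size, repeats L → M → S → XS → XL: L, M, S, XS, XL, L → M.
Second component goes 51, 60, 69, 78, 87, 96 → 105 (+9 each step).
Combining the parts gives M/105.

M/105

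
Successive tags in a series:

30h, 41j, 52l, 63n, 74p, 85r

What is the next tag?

First component: +11 each step, so 30, 41, 52, 63, 74, 85 → 96.
Letter goes h, j, l, n, p, r → t (letters move forward 2 places in the alphabet).
Putting it together: 96t.

96t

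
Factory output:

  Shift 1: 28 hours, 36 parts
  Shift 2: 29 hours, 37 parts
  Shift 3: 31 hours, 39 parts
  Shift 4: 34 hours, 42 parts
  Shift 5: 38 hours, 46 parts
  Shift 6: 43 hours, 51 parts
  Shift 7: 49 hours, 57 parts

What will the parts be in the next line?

Hours — differences are 1, 2, 3, … (increasing by 1 each time): 28, 29, 31, 34, 38, 43, 49 → 56.
Parts — always 8 more than the hours: 36, 37, 39, 42, 46, 51, 57 → 64.

64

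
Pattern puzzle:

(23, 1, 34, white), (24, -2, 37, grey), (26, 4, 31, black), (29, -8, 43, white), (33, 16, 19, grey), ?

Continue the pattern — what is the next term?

(38, -32, 67, black)

First slot: differences are 1, 2, 3, … (increasing by 1 each time), so 23, 24, 26, 29, 33 → 38.
Second slot goes 1, -2, 4, -8, 16 → -32 (×(-2) each step).
Third slot: together with the second slot always sums to 35, so 34, 37, 31, 43, 19 → 67.
For the shade, repeats white → grey → black: white, grey, black, white, grey → black.
So the next term is (38, -32, 67, black).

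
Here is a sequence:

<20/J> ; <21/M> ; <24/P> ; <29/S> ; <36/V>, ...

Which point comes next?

<45/Y>

First value: differences are 1, 3, 5, … (increasing by 2 each time); 20, 21, 24, 29, 36 → 45.
Letter: letters move forward 3 places in the alphabet; J, M, P, S, V → Y.
Combining the parts gives <45/Y>.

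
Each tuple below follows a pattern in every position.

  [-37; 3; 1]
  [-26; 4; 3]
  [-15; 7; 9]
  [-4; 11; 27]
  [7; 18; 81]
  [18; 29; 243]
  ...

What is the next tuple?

[29; 47; 729]

First entry: -37, -26, -15, -4, 7, 18 → 29 (+11 each step).
Second entry: each term is the sum of the two before it, so 3, 4, 7, 11, 18, 29 → 47.
Third entry goes 1, 3, 9, 27, 81, 243 → 729 (×3 each step).
Combining the parts gives [29; 47; 729].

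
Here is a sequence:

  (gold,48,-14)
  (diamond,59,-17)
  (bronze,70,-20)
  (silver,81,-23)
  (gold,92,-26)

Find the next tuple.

Rank: repeats gold → diamond → bronze → silver, so gold, diamond, bronze, silver, gold → diamond.
For the second value, +11 each step: 48, 59, 70, 81, 92 → 103.
For the third value, −3 each step: -14, -17, -20, -23, -26 → -29.
So the next tuple is (diamond,103,-29).

(diamond,103,-29)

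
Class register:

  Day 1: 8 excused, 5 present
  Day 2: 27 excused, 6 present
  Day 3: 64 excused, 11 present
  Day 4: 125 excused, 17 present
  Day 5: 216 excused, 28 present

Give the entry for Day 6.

343 excused, 45 present

Excused: perfect cubes: 2³, 3³, 4³, …; 8, 27, 64, 125, 216 → 343.
Present: 5, 6, 11, 17, 28 → 45 (each term is the sum of the two before it).
Putting it together: 343 excused, 45 present.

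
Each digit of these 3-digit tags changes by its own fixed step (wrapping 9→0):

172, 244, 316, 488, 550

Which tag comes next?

622

First digit: 1, 2, 3, 4, 5 → 6 (+1 each step, mod 10).
Second digit: −3 each step, mod 10; 7, 4, 1, 8, 5 → 2.
Third digit: +2 each step, mod 10, so 2, 4, 6, 8, 0 → 2.
Combining the parts gives 622.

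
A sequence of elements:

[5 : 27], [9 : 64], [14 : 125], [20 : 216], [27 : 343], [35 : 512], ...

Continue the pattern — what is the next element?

First entry: differences are 4, 5, 6, … (increasing by 1 each time); 5, 9, 14, 20, 27, 35 → 44.
Second entry — perfect cubes: 3³, 4³, 5³, …: 27, 64, 125, 216, 343, 512 → 729.
Combining the parts gives [44 : 729].

[44 : 729]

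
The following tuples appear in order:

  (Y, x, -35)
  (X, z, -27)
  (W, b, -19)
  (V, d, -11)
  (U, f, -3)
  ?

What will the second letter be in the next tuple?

Second letter: x, z, b, d, f → h (letters move forward 2 places in the alphabet, wrapping Z→A).

h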